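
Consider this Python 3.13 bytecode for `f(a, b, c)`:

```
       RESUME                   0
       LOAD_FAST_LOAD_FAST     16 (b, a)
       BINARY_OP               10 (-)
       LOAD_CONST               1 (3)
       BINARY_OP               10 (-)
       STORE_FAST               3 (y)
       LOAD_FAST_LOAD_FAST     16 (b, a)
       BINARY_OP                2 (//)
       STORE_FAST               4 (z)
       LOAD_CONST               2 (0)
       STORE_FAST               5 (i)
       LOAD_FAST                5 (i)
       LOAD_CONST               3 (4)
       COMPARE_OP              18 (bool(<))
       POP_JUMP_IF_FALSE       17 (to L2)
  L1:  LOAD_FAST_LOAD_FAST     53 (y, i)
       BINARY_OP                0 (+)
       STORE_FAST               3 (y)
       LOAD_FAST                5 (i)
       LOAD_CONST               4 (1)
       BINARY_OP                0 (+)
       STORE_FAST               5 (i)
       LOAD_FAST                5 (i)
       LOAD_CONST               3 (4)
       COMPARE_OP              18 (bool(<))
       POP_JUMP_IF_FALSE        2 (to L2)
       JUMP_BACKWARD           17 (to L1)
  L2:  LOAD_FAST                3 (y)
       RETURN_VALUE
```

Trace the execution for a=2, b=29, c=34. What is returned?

LOAD_FAST_LOAD_FAST b,a → push 29,2. Stack: [29, 2]
BINARY_OP - → 29 - 2 = 27. Stack: [27]
LOAD_CONST → push 3. Stack: [27, 3]
BINARY_OP - → 27 - 3 = 24. Stack: [24]
STORE_FAST y → y=24. Stack: []
LOAD_FAST_LOAD_FAST b,a → push 29,2. Stack: [29, 2]
BINARY_OP // → 29 // 2 = 14. Stack: [14]
STORE_FAST z → z=14. Stack: []
LOAD_CONST → push 0. Stack: [0]
STORE_FAST i → i=0. Stack: []
LOAD_FAST i → push 0. Stack: [0]
LOAD_CONST → push 4. Stack: [0, 4]
COMPARE_OP bool(<) → 0 vs 4 = True. Stack: [True]
POP_JUMP_IF_FALSE → pop True; no jump. Stack: []
LOAD_FAST_LOAD_FAST y,i → push 24,0. Stack: [24, 0]
BINARY_OP + → 24 + 0 = 24. Stack: [24]
STORE_FAST y → y=24. Stack: []
LOAD_FAST i → push 0. Stack: [0]
LOAD_CONST → push 1. Stack: [0, 1]
BINARY_OP + → 0 + 1 = 1. Stack: [1]
STORE_FAST i → i=1. Stack: []
LOAD_FAST i → push 1. Stack: [1]
LOAD_CONST → push 4. Stack: [1, 4]
COMPARE_OP bool(<) → 1 vs 4 = True. Stack: [True]
POP_JUMP_IF_FALSE → pop True; no jump. Stack: []
LOAD_FAST_LOAD_FAST y,i → push 24,1. Stack: [24, 1]
BINARY_OP + → 24 + 1 = 25. Stack: [25]
STORE_FAST y → y=25. Stack: []
LOAD_FAST i → push 1. Stack: [1]
LOAD_CONST → push 1. Stack: [1, 1]
BINARY_OP + → 1 + 1 = 2. Stack: [2]
STORE_FAST i → i=2. Stack: []
LOAD_FAST i → push 2. Stack: [2]
LOAD_CONST → push 4. Stack: [2, 4]
COMPARE_OP bool(<) → 2 vs 4 = True. Stack: [True]
POP_JUMP_IF_FALSE → pop True; no jump. Stack: []
LOAD_FAST_LOAD_FAST y,i → push 25,2. Stack: [25, 2]
BINARY_OP + → 25 + 2 = 27. Stack: [27]
STORE_FAST y → y=27. Stack: []
LOAD_FAST i → push 2. Stack: [2]
LOAD_CONST → push 1. Stack: [2, 1]
BINARY_OP + → 2 + 1 = 3. Stack: [3]
STORE_FAST i → i=3. Stack: []
LOAD_FAST i → push 3. Stack: [3]
LOAD_CONST → push 4. Stack: [3, 4]
COMPARE_OP bool(<) → 3 vs 4 = True. Stack: [True]
POP_JUMP_IF_FALSE → pop True; no jump. Stack: []
LOAD_FAST_LOAD_FAST y,i → push 27,3. Stack: [27, 3]
BINARY_OP + → 27 + 3 = 30. Stack: [30]
STORE_FAST y → y=30. Stack: []
LOAD_FAST i → push 3. Stack: [3]
LOAD_CONST → push 1. Stack: [3, 1]
BINARY_OP + → 3 + 1 = 4. Stack: [4]
STORE_FAST i → i=4. Stack: []
LOAD_FAST i → push 4. Stack: [4]
LOAD_CONST → push 4. Stack: [4, 4]
COMPARE_OP bool(<) → 4 vs 4 = False. Stack: [False]
POP_JUMP_IF_FALSE → pop False; jump. Stack: []
LOAD_FAST y → push 30. Stack: [30]
RETURN_VALUE → return 30.

30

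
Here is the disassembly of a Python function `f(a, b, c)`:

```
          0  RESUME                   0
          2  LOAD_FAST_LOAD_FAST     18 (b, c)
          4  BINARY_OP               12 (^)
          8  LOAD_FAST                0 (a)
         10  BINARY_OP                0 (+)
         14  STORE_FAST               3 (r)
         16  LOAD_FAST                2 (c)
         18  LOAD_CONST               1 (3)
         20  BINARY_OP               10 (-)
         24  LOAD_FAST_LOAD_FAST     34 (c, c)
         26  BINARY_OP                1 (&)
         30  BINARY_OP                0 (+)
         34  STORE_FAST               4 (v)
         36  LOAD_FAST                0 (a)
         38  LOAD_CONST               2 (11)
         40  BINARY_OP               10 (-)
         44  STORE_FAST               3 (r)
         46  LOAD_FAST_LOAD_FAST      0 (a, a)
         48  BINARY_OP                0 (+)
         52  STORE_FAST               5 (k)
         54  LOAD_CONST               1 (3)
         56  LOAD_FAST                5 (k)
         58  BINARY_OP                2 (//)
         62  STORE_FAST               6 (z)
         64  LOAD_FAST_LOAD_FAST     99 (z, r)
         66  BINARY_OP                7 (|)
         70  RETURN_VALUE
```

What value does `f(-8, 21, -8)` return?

-1

LOAD_FAST_LOAD_FAST b,c → push 21,-8. Stack: [21, -8]
BINARY_OP ^ → 21 ^ -8 = -19. Stack: [-19]
LOAD_FAST a → push -8. Stack: [-19, -8]
BINARY_OP + → -19 + -8 = -27. Stack: [-27]
STORE_FAST r → r=-27. Stack: []
LOAD_FAST c → push -8. Stack: [-8]
LOAD_CONST → push 3. Stack: [-8, 3]
BINARY_OP - → -8 - 3 = -11. Stack: [-11]
LOAD_FAST_LOAD_FAST c,c → push -8,-8. Stack: [-11, -8, -8]
BINARY_OP & → -8 & -8 = -8. Stack: [-11, -8]
BINARY_OP + → -11 + -8 = -19. Stack: [-19]
STORE_FAST v → v=-19. Stack: []
LOAD_FAST a → push -8. Stack: [-8]
LOAD_CONST → push 11. Stack: [-8, 11]
BINARY_OP - → -8 - 11 = -19. Stack: [-19]
STORE_FAST r → r=-19. Stack: []
LOAD_FAST_LOAD_FAST a,a → push -8,-8. Stack: [-8, -8]
BINARY_OP + → -8 + -8 = -16. Stack: [-16]
STORE_FAST k → k=-16. Stack: []
LOAD_CONST → push 3. Stack: [3]
LOAD_FAST k → push -16. Stack: [3, -16]
BINARY_OP // → 3 // -16 = -1. Stack: [-1]
STORE_FAST z → z=-1. Stack: []
LOAD_FAST_LOAD_FAST z,r → push -1,-19. Stack: [-1, -19]
BINARY_OP | → -1 | -19 = -1. Stack: [-1]
RETURN_VALUE → return -1.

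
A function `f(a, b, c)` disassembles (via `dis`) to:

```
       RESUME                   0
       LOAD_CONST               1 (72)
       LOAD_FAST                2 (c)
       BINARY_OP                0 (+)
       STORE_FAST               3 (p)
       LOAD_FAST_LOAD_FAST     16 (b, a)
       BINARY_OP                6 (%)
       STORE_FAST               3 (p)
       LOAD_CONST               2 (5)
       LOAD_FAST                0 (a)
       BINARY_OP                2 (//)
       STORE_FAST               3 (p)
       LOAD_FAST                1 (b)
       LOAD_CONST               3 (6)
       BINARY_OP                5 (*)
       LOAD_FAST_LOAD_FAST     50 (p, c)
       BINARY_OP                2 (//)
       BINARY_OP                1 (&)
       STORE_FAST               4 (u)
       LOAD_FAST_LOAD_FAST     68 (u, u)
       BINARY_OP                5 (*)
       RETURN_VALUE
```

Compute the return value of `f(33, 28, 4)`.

0

LOAD_CONST → push 72. Stack: [72]
LOAD_FAST c → push 4. Stack: [72, 4]
BINARY_OP + → 72 + 4 = 76. Stack: [76]
STORE_FAST p → p=76. Stack: []
LOAD_FAST_LOAD_FAST b,a → push 28,33. Stack: [28, 33]
BINARY_OP % → 28 % 33 = 28. Stack: [28]
STORE_FAST p → p=28. Stack: []
LOAD_CONST → push 5. Stack: [5]
LOAD_FAST a → push 33. Stack: [5, 33]
BINARY_OP // → 5 // 33 = 0. Stack: [0]
STORE_FAST p → p=0. Stack: []
LOAD_FAST b → push 28. Stack: [28]
LOAD_CONST → push 6. Stack: [28, 6]
BINARY_OP * → 28 * 6 = 168. Stack: [168]
LOAD_FAST_LOAD_FAST p,c → push 0,4. Stack: [168, 0, 4]
BINARY_OP // → 0 // 4 = 0. Stack: [168, 0]
BINARY_OP & → 168 & 0 = 0. Stack: [0]
STORE_FAST u → u=0. Stack: []
LOAD_FAST_LOAD_FAST u,u → push 0,0. Stack: [0, 0]
BINARY_OP * → 0 * 0 = 0. Stack: [0]
RETURN_VALUE → return 0.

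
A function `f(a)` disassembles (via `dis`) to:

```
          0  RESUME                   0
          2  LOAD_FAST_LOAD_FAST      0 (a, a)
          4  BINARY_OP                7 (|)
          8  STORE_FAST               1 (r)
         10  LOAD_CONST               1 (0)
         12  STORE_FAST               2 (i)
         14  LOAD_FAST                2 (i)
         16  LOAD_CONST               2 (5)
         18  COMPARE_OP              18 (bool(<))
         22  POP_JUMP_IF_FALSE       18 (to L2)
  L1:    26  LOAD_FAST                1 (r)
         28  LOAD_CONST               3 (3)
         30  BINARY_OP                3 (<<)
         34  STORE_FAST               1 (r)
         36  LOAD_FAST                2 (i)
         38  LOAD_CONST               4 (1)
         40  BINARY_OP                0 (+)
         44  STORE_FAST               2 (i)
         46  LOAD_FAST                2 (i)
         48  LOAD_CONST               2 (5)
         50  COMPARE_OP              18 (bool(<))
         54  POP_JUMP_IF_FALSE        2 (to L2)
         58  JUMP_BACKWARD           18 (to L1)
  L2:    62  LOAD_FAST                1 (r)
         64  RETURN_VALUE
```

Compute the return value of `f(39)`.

1277952

LOAD_FAST_LOAD_FAST a,a → push 39,39
BINARY_OP | → 39 | 39 = 39
STORE_FAST r → r=39
LOAD_CONST → push 0
STORE_FAST i → i=0
LOAD_FAST i → push 0
LOAD_CONST → push 5
COMPARE_OP bool(<) → 0 vs 5 = True
POP_JUMP_IF_FALSE → pop True; no jump
LOAD_FAST r → push 39
LOAD_CONST → push 3
BINARY_OP << → 39 << 3 = 312
STORE_FAST r → r=312
LOAD_FAST i → push 0
LOAD_CONST → push 1
BINARY_OP + → 0 + 1 = 1
STORE_FAST i → i=1
LOAD_FAST i → push 1
LOAD_CONST → push 5
COMPARE_OP bool(<) → 1 vs 5 = True
POP_JUMP_IF_FALSE → pop True; no jump
LOAD_FAST r → push 312
LOAD_CONST → push 3
BINARY_OP << → 312 << 3 = 2496
STORE_FAST r → r=2496
LOAD_FAST i → push 1
LOAD_CONST → push 1
BINARY_OP + → 1 + 1 = 2
STORE_FAST i → i=2
LOAD_FAST i → push 2
LOAD_CONST → push 5
COMPARE_OP bool(<) → 2 vs 5 = True
POP_JUMP_IF_FALSE → pop True; no jump
LOAD_FAST r → push 2496
LOAD_CONST → push 3
BINARY_OP << → 2496 << 3 = 19968
STORE_FAST r → r=19968
LOAD_FAST i → push 2
LOAD_CONST → push 1
BINARY_OP + → 2 + 1 = 3
STORE_FAST i → i=3
LOAD_FAST i → push 3
LOAD_CONST → push 5
COMPARE_OP bool(<) → 3 vs 5 = True
POP_JUMP_IF_FALSE → pop True; no jump
LOAD_FAST r → push 19968
LOAD_CONST → push 3
BINARY_OP << → 19968 << 3 = 159744
STORE_FAST r → r=159744
LOAD_FAST i → push 3
LOAD_CONST → push 1
BINARY_OP + → 3 + 1 = 4
STORE_FAST i → i=4
LOAD_FAST i → push 4
LOAD_CONST → push 5
COMPARE_OP bool(<) → 4 vs 5 = True
POP_JUMP_IF_FALSE → pop True; no jump
LOAD_FAST r → push 159744
LOAD_CONST → push 3
BINARY_OP << → 159744 << 3 = 1277952
STORE_FAST r → r=1277952
LOAD_FAST i → push 4
LOAD_CONST → push 1
BINARY_OP + → 4 + 1 = 5
STORE_FAST i → i=5
LOAD_FAST i → push 5
LOAD_CONST → push 5
COMPARE_OP bool(<) → 5 vs 5 = False
POP_JUMP_IF_FALSE → pop False; jump
LOAD_FAST r → push 1277952
RETURN_VALUE → return 1277952.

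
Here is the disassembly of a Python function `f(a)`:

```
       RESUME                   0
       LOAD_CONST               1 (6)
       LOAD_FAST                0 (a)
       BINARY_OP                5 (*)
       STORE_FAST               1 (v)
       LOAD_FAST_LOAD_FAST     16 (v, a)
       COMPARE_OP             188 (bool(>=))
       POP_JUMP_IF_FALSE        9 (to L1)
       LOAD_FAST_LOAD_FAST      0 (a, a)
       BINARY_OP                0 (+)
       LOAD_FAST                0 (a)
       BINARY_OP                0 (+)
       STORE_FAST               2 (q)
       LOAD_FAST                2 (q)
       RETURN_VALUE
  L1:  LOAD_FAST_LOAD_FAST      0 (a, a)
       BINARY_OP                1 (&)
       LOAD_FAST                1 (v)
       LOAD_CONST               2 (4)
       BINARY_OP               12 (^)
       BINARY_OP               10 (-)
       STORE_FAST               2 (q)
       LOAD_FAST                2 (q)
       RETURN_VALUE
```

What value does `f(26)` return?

78

LOAD_CONST → push 6. Stack: [6]
LOAD_FAST a → push 26. Stack: [6, 26]
BINARY_OP * → 6 * 26 = 156. Stack: [156]
STORE_FAST v → v=156. Stack: []
LOAD_FAST_LOAD_FAST v,a → push 156,26. Stack: [156, 26]
COMPARE_OP bool(>=) → 156 vs 26 = True. Stack: [True]
POP_JUMP_IF_FALSE → pop True; no jump. Stack: []
LOAD_FAST_LOAD_FAST a,a → push 26,26. Stack: [26, 26]
BINARY_OP + → 26 + 26 = 52. Stack: [52]
LOAD_FAST a → push 26. Stack: [52, 26]
BINARY_OP + → 52 + 26 = 78. Stack: [78]
STORE_FAST q → q=78. Stack: []
LOAD_FAST q → push 78. Stack: [78]
RETURN_VALUE → return 78.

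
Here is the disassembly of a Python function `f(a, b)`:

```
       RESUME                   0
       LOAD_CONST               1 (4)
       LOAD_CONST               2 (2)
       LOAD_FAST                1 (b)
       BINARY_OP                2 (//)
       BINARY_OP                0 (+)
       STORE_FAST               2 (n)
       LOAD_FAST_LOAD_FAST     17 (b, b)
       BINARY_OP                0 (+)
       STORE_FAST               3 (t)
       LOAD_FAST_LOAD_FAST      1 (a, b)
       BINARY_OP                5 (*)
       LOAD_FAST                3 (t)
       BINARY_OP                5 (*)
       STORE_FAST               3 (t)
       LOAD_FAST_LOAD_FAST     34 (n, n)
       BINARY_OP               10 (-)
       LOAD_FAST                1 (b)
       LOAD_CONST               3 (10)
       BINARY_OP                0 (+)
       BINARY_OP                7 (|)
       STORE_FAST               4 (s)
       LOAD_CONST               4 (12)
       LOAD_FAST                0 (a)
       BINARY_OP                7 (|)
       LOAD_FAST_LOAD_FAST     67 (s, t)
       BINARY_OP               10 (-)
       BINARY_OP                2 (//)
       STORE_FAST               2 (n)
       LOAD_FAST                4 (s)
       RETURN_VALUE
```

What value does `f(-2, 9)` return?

LOAD_CONST → push 4. Stack: [4]
LOAD_CONST → push 2. Stack: [4, 2]
LOAD_FAST b → push 9. Stack: [4, 2, 9]
BINARY_OP // → 2 // 9 = 0. Stack: [4, 0]
BINARY_OP + → 4 + 0 = 4. Stack: [4]
STORE_FAST n → n=4. Stack: []
LOAD_FAST_LOAD_FAST b,b → push 9,9. Stack: [9, 9]
BINARY_OP + → 9 + 9 = 18. Stack: [18]
STORE_FAST t → t=18. Stack: []
LOAD_FAST_LOAD_FAST a,b → push -2,9. Stack: [-2, 9]
BINARY_OP * → -2 * 9 = -18. Stack: [-18]
LOAD_FAST t → push 18. Stack: [-18, 18]
BINARY_OP * → -18 * 18 = -324. Stack: [-324]
STORE_FAST t → t=-324. Stack: []
LOAD_FAST_LOAD_FAST n,n → push 4,4. Stack: [4, 4]
BINARY_OP - → 4 - 4 = 0. Stack: [0]
LOAD_FAST b → push 9. Stack: [0, 9]
LOAD_CONST → push 10. Stack: [0, 9, 10]
BINARY_OP + → 9 + 10 = 19. Stack: [0, 19]
BINARY_OP | → 0 | 19 = 19. Stack: [19]
STORE_FAST s → s=19. Stack: []
LOAD_CONST → push 12. Stack: [12]
LOAD_FAST a → push -2. Stack: [12, -2]
BINARY_OP | → 12 | -2 = -2. Stack: [-2]
LOAD_FAST_LOAD_FAST s,t → push 19,-324. Stack: [-2, 19, -324]
BINARY_OP - → 19 - -324 = 343. Stack: [-2, 343]
BINARY_OP // → -2 // 343 = -1. Stack: [-1]
STORE_FAST n → n=-1. Stack: []
LOAD_FAST s → push 19. Stack: [19]
RETURN_VALUE → return 19.

19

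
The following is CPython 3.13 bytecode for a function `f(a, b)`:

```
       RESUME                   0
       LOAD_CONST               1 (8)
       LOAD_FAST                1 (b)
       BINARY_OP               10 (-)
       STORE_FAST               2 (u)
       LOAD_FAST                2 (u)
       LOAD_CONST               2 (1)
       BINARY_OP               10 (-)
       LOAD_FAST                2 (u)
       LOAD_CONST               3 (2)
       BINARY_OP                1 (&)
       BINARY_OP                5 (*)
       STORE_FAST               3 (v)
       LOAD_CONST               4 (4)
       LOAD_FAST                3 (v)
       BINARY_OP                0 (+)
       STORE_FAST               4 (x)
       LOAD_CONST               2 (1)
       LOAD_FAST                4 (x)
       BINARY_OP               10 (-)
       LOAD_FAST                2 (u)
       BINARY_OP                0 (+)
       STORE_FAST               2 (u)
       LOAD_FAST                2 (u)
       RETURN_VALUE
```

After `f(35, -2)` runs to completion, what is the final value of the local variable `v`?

LOAD_CONST → push 8. Stack: [8]
LOAD_FAST b → push -2. Stack: [8, -2]
BINARY_OP - → 8 - -2 = 10. Stack: [10]
STORE_FAST u → u=10. Stack: []
LOAD_FAST u → push 10. Stack: [10]
LOAD_CONST → push 1. Stack: [10, 1]
BINARY_OP - → 10 - 1 = 9. Stack: [9]
LOAD_FAST u → push 10. Stack: [9, 10]
LOAD_CONST → push 2. Stack: [9, 10, 2]
BINARY_OP & → 10 & 2 = 2. Stack: [9, 2]
BINARY_OP * → 9 * 2 = 18. Stack: [18]
STORE_FAST v → v=18. Stack: []
LOAD_CONST → push 4. Stack: [4]
LOAD_FAST v → push 18. Stack: [4, 18]
BINARY_OP + → 4 + 18 = 22. Stack: [22]
STORE_FAST x → x=22. Stack: []
LOAD_CONST → push 1. Stack: [1]
LOAD_FAST x → push 22. Stack: [1, 22]
BINARY_OP - → 1 - 22 = -21. Stack: [-21]
LOAD_FAST u → push 10. Stack: [-21, 10]
BINARY_OP + → -21 + 10 = -11. Stack: [-11]
STORE_FAST u → u=-11. Stack: []
LOAD_FAST u → push -11. Stack: [-11]
RETURN_VALUE → return -11.

18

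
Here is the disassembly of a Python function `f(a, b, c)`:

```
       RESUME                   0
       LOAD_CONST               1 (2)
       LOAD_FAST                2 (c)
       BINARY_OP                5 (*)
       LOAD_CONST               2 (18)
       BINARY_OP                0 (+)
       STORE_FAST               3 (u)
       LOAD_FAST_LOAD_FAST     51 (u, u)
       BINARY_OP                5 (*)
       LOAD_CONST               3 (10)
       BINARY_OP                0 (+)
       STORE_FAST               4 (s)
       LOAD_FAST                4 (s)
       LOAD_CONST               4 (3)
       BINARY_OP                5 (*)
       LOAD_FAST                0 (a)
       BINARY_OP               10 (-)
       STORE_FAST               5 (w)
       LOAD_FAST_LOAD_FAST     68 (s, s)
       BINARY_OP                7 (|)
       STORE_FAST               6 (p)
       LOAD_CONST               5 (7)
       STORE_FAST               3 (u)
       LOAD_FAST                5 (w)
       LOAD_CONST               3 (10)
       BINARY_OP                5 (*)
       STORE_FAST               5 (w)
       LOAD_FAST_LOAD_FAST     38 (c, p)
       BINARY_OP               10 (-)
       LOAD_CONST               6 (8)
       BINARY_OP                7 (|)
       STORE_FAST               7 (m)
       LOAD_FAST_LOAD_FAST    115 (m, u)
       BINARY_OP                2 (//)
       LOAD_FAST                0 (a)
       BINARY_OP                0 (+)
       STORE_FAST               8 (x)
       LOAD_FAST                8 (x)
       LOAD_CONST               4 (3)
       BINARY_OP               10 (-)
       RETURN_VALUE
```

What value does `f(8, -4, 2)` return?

LOAD_CONST → push 2. Stack: [2]
LOAD_FAST c → push 2. Stack: [2, 2]
BINARY_OP * → 2 * 2 = 4. Stack: [4]
LOAD_CONST → push 18. Stack: [4, 18]
BINARY_OP + → 4 + 18 = 22. Stack: [22]
STORE_FAST u → u=22. Stack: []
LOAD_FAST_LOAD_FAST u,u → push 22,22. Stack: [22, 22]
BINARY_OP * → 22 * 22 = 484. Stack: [484]
LOAD_CONST → push 10. Stack: [484, 10]
BINARY_OP + → 484 + 10 = 494. Stack: [494]
STORE_FAST s → s=494. Stack: []
LOAD_FAST s → push 494. Stack: [494]
LOAD_CONST → push 3. Stack: [494, 3]
BINARY_OP * → 494 * 3 = 1482. Stack: [1482]
LOAD_FAST a → push 8. Stack: [1482, 8]
BINARY_OP - → 1482 - 8 = 1474. Stack: [1474]
STORE_FAST w → w=1474. Stack: []
LOAD_FAST_LOAD_FAST s,s → push 494,494. Stack: [494, 494]
BINARY_OP | → 494 | 494 = 494. Stack: [494]
STORE_FAST p → p=494. Stack: []
LOAD_CONST → push 7. Stack: [7]
STORE_FAST u → u=7. Stack: []
LOAD_FAST w → push 1474. Stack: [1474]
LOAD_CONST → push 10. Stack: [1474, 10]
BINARY_OP * → 1474 * 10 = 14740. Stack: [14740]
STORE_FAST w → w=14740. Stack: []
LOAD_FAST_LOAD_FAST c,p → push 2,494. Stack: [2, 494]
BINARY_OP - → 2 - 494 = -492. Stack: [-492]
LOAD_CONST → push 8. Stack: [-492, 8]
BINARY_OP | → -492 | 8 = -484. Stack: [-484]
STORE_FAST m → m=-484. Stack: []
LOAD_FAST_LOAD_FAST m,u → push -484,7. Stack: [-484, 7]
BINARY_OP // → -484 // 7 = -70. Stack: [-70]
LOAD_FAST a → push 8. Stack: [-70, 8]
BINARY_OP + → -70 + 8 = -62. Stack: [-62]
STORE_FAST x → x=-62. Stack: []
LOAD_FAST x → push -62. Stack: [-62]
LOAD_CONST → push 3. Stack: [-62, 3]
BINARY_OP - → -62 - 3 = -65. Stack: [-65]
RETURN_VALUE → return -65.

-65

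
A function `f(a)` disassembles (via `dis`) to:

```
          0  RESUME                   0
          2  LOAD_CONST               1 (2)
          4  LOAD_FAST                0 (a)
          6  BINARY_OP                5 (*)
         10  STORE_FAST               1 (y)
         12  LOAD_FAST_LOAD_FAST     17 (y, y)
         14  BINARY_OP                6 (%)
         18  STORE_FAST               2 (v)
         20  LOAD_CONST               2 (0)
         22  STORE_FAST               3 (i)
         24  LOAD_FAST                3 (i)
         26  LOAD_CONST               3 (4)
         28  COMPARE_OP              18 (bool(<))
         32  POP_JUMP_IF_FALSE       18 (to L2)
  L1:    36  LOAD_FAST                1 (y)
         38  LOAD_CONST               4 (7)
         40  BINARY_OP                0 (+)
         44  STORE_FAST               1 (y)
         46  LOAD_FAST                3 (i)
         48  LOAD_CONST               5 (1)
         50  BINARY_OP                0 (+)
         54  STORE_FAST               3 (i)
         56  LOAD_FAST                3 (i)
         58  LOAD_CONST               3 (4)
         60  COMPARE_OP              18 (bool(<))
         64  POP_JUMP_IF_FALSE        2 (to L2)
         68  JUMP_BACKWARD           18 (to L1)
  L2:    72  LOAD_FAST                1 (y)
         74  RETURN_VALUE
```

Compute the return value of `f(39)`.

LOAD_CONST → push 2. Stack: [2]
LOAD_FAST a → push 39. Stack: [2, 39]
BINARY_OP * → 2 * 39 = 78. Stack: [78]
STORE_FAST y → y=78. Stack: []
LOAD_FAST_LOAD_FAST y,y → push 78,78. Stack: [78, 78]
BINARY_OP % → 78 % 78 = 0. Stack: [0]
STORE_FAST v → v=0. Stack: []
LOAD_CONST → push 0. Stack: [0]
STORE_FAST i → i=0. Stack: []
LOAD_FAST i → push 0. Stack: [0]
LOAD_CONST → push 4. Stack: [0, 4]
COMPARE_OP bool(<) → 0 vs 4 = True. Stack: [True]
POP_JUMP_IF_FALSE → pop True; no jump. Stack: []
LOAD_FAST y → push 78. Stack: [78]
LOAD_CONST → push 7. Stack: [78, 7]
BINARY_OP + → 78 + 7 = 85. Stack: [85]
STORE_FAST y → y=85. Stack: []
LOAD_FAST i → push 0. Stack: [0]
LOAD_CONST → push 1. Stack: [0, 1]
BINARY_OP + → 0 + 1 = 1. Stack: [1]
STORE_FAST i → i=1. Stack: []
LOAD_FAST i → push 1. Stack: [1]
LOAD_CONST → push 4. Stack: [1, 4]
COMPARE_OP bool(<) → 1 vs 4 = True. Stack: [True]
POP_JUMP_IF_FALSE → pop True; no jump. Stack: []
LOAD_FAST y → push 85. Stack: [85]
LOAD_CONST → push 7. Stack: [85, 7]
BINARY_OP + → 85 + 7 = 92. Stack: [92]
STORE_FAST y → y=92. Stack: []
LOAD_FAST i → push 1. Stack: [1]
LOAD_CONST → push 1. Stack: [1, 1]
BINARY_OP + → 1 + 1 = 2. Stack: [2]
STORE_FAST i → i=2. Stack: []
LOAD_FAST i → push 2. Stack: [2]
LOAD_CONST → push 4. Stack: [2, 4]
COMPARE_OP bool(<) → 2 vs 4 = True. Stack: [True]
POP_JUMP_IF_FALSE → pop True; no jump. Stack: []
LOAD_FAST y → push 92. Stack: [92]
LOAD_CONST → push 7. Stack: [92, 7]
BINARY_OP + → 92 + 7 = 99. Stack: [99]
STORE_FAST y → y=99. Stack: []
LOAD_FAST i → push 2. Stack: [2]
LOAD_CONST → push 1. Stack: [2, 1]
BINARY_OP + → 2 + 1 = 3. Stack: [3]
STORE_FAST i → i=3. Stack: []
LOAD_FAST i → push 3. Stack: [3]
LOAD_CONST → push 4. Stack: [3, 4]
COMPARE_OP bool(<) → 3 vs 4 = True. Stack: [True]
POP_JUMP_IF_FALSE → pop True; no jump. Stack: []
LOAD_FAST y → push 99. Stack: [99]
LOAD_CONST → push 7. Stack: [99, 7]
BINARY_OP + → 99 + 7 = 106. Stack: [106]
STORE_FAST y → y=106. Stack: []
LOAD_FAST i → push 3. Stack: [3]
LOAD_CONST → push 1. Stack: [3, 1]
BINARY_OP + → 3 + 1 = 4. Stack: [4]
STORE_FAST i → i=4. Stack: []
LOAD_FAST i → push 4. Stack: [4]
LOAD_CONST → push 4. Stack: [4, 4]
COMPARE_OP bool(<) → 4 vs 4 = False. Stack: [False]
POP_JUMP_IF_FALSE → pop False; jump. Stack: []
LOAD_FAST y → push 106. Stack: [106]
RETURN_VALUE → return 106.

106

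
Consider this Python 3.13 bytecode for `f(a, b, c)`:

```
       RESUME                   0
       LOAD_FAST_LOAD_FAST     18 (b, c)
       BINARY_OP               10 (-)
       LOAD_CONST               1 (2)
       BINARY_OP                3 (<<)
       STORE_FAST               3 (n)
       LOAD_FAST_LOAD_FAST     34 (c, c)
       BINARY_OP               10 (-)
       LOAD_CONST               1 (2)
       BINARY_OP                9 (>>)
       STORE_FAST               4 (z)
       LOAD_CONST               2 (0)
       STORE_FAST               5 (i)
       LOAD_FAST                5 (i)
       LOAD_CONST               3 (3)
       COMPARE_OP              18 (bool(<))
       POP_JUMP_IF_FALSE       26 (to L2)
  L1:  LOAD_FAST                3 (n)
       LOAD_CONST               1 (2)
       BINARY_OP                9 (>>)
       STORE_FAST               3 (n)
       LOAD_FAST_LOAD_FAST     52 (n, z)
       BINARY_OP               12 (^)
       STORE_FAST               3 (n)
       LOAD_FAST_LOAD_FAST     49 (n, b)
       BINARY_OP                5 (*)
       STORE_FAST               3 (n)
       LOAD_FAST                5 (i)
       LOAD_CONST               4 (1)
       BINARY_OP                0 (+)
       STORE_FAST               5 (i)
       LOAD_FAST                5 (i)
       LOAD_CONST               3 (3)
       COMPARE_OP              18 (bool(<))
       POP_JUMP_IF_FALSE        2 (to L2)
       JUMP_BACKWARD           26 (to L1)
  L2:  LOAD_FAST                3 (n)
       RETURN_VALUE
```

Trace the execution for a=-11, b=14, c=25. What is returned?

LOAD_FAST_LOAD_FAST b,c → push 14,25
BINARY_OP - → 14 - 25 = -11
LOAD_CONST → push 2
BINARY_OP << → -11 << 2 = -44
STORE_FAST n → n=-44
LOAD_FAST_LOAD_FAST c,c → push 25,25
BINARY_OP - → 25 - 25 = 0
LOAD_CONST → push 2
BINARY_OP >> → 0 >> 2 = 0
STORE_FAST z → z=0
LOAD_CONST → push 0
STORE_FAST i → i=0
LOAD_FAST i → push 0
LOAD_CONST → push 3
COMPARE_OP bool(<) → 0 vs 3 = True
POP_JUMP_IF_FALSE → pop True; no jump
LOAD_FAST n → push -44
LOAD_CONST → push 2
BINARY_OP >> → -44 >> 2 = -11
STORE_FAST n → n=-11
LOAD_FAST_LOAD_FAST n,z → push -11,0
BINARY_OP ^ → -11 ^ 0 = -11
STORE_FAST n → n=-11
LOAD_FAST_LOAD_FAST n,b → push -11,14
BINARY_OP * → -11 * 14 = -154
STORE_FAST n → n=-154
LOAD_FAST i → push 0
LOAD_CONST → push 1
BINARY_OP + → 0 + 1 = 1
STORE_FAST i → i=1
LOAD_FAST i → push 1
LOAD_CONST → push 3
COMPARE_OP bool(<) → 1 vs 3 = True
POP_JUMP_IF_FALSE → pop True; no jump
LOAD_FAST n → push -154
LOAD_CONST → push 2
BINARY_OP >> → -154 >> 2 = -39
STORE_FAST n → n=-39
LOAD_FAST_LOAD_FAST n,z → push -39,0
BINARY_OP ^ → -39 ^ 0 = -39
STORE_FAST n → n=-39
LOAD_FAST_LOAD_FAST n,b → push -39,14
BINARY_OP * → -39 * 14 = -546
STORE_FAST n → n=-546
LOAD_FAST i → push 1
LOAD_CONST → push 1
BINARY_OP + → 1 + 1 = 2
STORE_FAST i → i=2
LOAD_FAST i → push 2
LOAD_CONST → push 3
COMPARE_OP bool(<) → 2 vs 3 = True
POP_JUMP_IF_FALSE → pop True; no jump
LOAD_FAST n → push -546
LOAD_CONST → push 2
BINARY_OP >> → -546 >> 2 = -137
STORE_FAST n → n=-137
LOAD_FAST_LOAD_FAST n,z → push -137,0
BINARY_OP ^ → -137 ^ 0 = -137
STORE_FAST n → n=-137
LOAD_FAST_LOAD_FAST n,b → push -137,14
BINARY_OP * → -137 * 14 = -1918
STORE_FAST n → n=-1918
LOAD_FAST i → push 2
LOAD_CONST → push 1
BINARY_OP + → 2 + 1 = 3
STORE_FAST i → i=3
LOAD_FAST i → push 3
LOAD_CONST → push 3
COMPARE_OP bool(<) → 3 vs 3 = False
POP_JUMP_IF_FALSE → pop False; jump
LOAD_FAST n → push -1918
RETURN_VALUE → return -1918.

-1918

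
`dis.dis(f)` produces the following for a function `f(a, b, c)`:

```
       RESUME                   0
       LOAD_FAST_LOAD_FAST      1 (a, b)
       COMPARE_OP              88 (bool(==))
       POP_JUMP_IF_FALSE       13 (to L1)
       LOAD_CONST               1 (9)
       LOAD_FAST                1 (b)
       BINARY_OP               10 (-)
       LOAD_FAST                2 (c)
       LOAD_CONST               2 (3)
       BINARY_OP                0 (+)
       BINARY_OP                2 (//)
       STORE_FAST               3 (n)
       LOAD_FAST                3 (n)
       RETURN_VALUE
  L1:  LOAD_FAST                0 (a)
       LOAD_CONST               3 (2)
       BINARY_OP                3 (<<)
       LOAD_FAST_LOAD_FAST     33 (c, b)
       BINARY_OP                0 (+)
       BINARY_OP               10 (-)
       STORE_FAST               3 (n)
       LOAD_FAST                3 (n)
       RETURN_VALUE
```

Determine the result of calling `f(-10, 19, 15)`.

LOAD_FAST_LOAD_FAST a,b → push -10,19. Stack: [-10, 19]
COMPARE_OP bool(==) → -10 vs 19 = False. Stack: [False]
POP_JUMP_IF_FALSE → pop False; jump. Stack: []
LOAD_FAST a → push -10. Stack: [-10]
LOAD_CONST → push 2. Stack: [-10, 2]
BINARY_OP << → -10 << 2 = -40. Stack: [-40]
LOAD_FAST_LOAD_FAST c,b → push 15,19. Stack: [-40, 15, 19]
BINARY_OP + → 15 + 19 = 34. Stack: [-40, 34]
BINARY_OP - → -40 - 34 = -74. Stack: [-74]
STORE_FAST n → n=-74. Stack: []
LOAD_FAST n → push -74. Stack: [-74]
RETURN_VALUE → return -74.

-74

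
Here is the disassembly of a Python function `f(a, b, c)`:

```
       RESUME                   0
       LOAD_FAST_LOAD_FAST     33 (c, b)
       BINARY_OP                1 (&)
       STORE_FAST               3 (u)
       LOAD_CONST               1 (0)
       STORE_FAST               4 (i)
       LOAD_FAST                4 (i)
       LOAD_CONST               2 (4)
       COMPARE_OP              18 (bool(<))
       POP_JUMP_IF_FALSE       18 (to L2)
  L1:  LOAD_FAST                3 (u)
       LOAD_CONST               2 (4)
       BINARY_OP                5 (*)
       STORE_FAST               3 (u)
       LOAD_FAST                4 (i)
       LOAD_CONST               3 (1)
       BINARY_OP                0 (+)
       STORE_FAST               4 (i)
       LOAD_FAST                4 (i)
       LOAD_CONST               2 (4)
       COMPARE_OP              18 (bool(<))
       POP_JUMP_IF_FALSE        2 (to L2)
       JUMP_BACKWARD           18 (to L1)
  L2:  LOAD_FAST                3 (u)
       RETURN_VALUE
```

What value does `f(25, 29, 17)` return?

LOAD_FAST_LOAD_FAST c,b → push 17,29. Stack: [17, 29]
BINARY_OP & → 17 & 29 = 17. Stack: [17]
STORE_FAST u → u=17. Stack: []
LOAD_CONST → push 0. Stack: [0]
STORE_FAST i → i=0. Stack: []
LOAD_FAST i → push 0. Stack: [0]
LOAD_CONST → push 4. Stack: [0, 4]
COMPARE_OP bool(<) → 0 vs 4 = True. Stack: [True]
POP_JUMP_IF_FALSE → pop True; no jump. Stack: []
LOAD_FAST u → push 17. Stack: [17]
LOAD_CONST → push 4. Stack: [17, 4]
BINARY_OP * → 17 * 4 = 68. Stack: [68]
STORE_FAST u → u=68. Stack: []
LOAD_FAST i → push 0. Stack: [0]
LOAD_CONST → push 1. Stack: [0, 1]
BINARY_OP + → 0 + 1 = 1. Stack: [1]
STORE_FAST i → i=1. Stack: []
LOAD_FAST i → push 1. Stack: [1]
LOAD_CONST → push 4. Stack: [1, 4]
COMPARE_OP bool(<) → 1 vs 4 = True. Stack: [True]
POP_JUMP_IF_FALSE → pop True; no jump. Stack: []
LOAD_FAST u → push 68. Stack: [68]
LOAD_CONST → push 4. Stack: [68, 4]
BINARY_OP * → 68 * 4 = 272. Stack: [272]
STORE_FAST u → u=272. Stack: []
LOAD_FAST i → push 1. Stack: [1]
LOAD_CONST → push 1. Stack: [1, 1]
BINARY_OP + → 1 + 1 = 2. Stack: [2]
STORE_FAST i → i=2. Stack: []
LOAD_FAST i → push 2. Stack: [2]
LOAD_CONST → push 4. Stack: [2, 4]
COMPARE_OP bool(<) → 2 vs 4 = True. Stack: [True]
POP_JUMP_IF_FALSE → pop True; no jump. Stack: []
LOAD_FAST u → push 272. Stack: [272]
LOAD_CONST → push 4. Stack: [272, 4]
BINARY_OP * → 272 * 4 = 1088. Stack: [1088]
STORE_FAST u → u=1088. Stack: []
LOAD_FAST i → push 2. Stack: [2]
LOAD_CONST → push 1. Stack: [2, 1]
BINARY_OP + → 2 + 1 = 3. Stack: [3]
STORE_FAST i → i=3. Stack: []
LOAD_FAST i → push 3. Stack: [3]
LOAD_CONST → push 4. Stack: [3, 4]
COMPARE_OP bool(<) → 3 vs 4 = True. Stack: [True]
POP_JUMP_IF_FALSE → pop True; no jump. Stack: []
LOAD_FAST u → push 1088. Stack: [1088]
LOAD_CONST → push 4. Stack: [1088, 4]
BINARY_OP * → 1088 * 4 = 4352. Stack: [4352]
STORE_FAST u → u=4352. Stack: []
LOAD_FAST i → push 3. Stack: [3]
LOAD_CONST → push 1. Stack: [3, 1]
BINARY_OP + → 3 + 1 = 4. Stack: [4]
STORE_FAST i → i=4. Stack: []
LOAD_FAST i → push 4. Stack: [4]
LOAD_CONST → push 4. Stack: [4, 4]
COMPARE_OP bool(<) → 4 vs 4 = False. Stack: [False]
POP_JUMP_IF_FALSE → pop False; jump. Stack: []
LOAD_FAST u → push 4352. Stack: [4352]
RETURN_VALUE → return 4352.

4352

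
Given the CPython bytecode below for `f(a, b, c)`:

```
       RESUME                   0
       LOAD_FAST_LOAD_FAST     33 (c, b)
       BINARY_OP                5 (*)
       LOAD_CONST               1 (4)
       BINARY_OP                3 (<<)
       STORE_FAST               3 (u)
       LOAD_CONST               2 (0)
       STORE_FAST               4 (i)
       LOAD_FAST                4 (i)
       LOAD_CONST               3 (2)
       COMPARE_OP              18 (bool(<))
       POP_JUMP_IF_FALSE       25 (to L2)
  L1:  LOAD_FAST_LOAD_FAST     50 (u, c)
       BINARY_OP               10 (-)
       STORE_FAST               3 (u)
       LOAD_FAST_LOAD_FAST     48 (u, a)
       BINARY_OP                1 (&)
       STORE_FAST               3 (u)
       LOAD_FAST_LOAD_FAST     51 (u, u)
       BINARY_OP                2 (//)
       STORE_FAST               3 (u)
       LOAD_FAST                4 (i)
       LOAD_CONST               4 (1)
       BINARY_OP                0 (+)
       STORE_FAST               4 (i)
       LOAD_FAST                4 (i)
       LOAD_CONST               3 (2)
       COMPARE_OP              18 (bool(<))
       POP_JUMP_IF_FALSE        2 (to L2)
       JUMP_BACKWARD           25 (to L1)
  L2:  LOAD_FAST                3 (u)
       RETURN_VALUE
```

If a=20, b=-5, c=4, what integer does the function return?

1

LOAD_FAST_LOAD_FAST c,b → push 4,-5. Stack: [4, -5]
BINARY_OP * → 4 * -5 = -20. Stack: [-20]
LOAD_CONST → push 4. Stack: [-20, 4]
BINARY_OP << → -20 << 4 = -320. Stack: [-320]
STORE_FAST u → u=-320. Stack: []
LOAD_CONST → push 0. Stack: [0]
STORE_FAST i → i=0. Stack: []
LOAD_FAST i → push 0. Stack: [0]
LOAD_CONST → push 2. Stack: [0, 2]
COMPARE_OP bool(<) → 0 vs 2 = True. Stack: [True]
POP_JUMP_IF_FALSE → pop True; no jump. Stack: []
LOAD_FAST_LOAD_FAST u,c → push -320,4. Stack: [-320, 4]
BINARY_OP - → -320 - 4 = -324. Stack: [-324]
STORE_FAST u → u=-324. Stack: []
LOAD_FAST_LOAD_FAST u,a → push -324,20. Stack: [-324, 20]
BINARY_OP & → -324 & 20 = 20. Stack: [20]
STORE_FAST u → u=20. Stack: []
LOAD_FAST_LOAD_FAST u,u → push 20,20. Stack: [20, 20]
BINARY_OP // → 20 // 20 = 1. Stack: [1]
STORE_FAST u → u=1. Stack: []
LOAD_FAST i → push 0. Stack: [0]
LOAD_CONST → push 1. Stack: [0, 1]
BINARY_OP + → 0 + 1 = 1. Stack: [1]
STORE_FAST i → i=1. Stack: []
LOAD_FAST i → push 1. Stack: [1]
LOAD_CONST → push 2. Stack: [1, 2]
COMPARE_OP bool(<) → 1 vs 2 = True. Stack: [True]
POP_JUMP_IF_FALSE → pop True; no jump. Stack: []
LOAD_FAST_LOAD_FAST u,c → push 1,4. Stack: [1, 4]
BINARY_OP - → 1 - 4 = -3. Stack: [-3]
STORE_FAST u → u=-3. Stack: []
LOAD_FAST_LOAD_FAST u,a → push -3,20. Stack: [-3, 20]
BINARY_OP & → -3 & 20 = 20. Stack: [20]
STORE_FAST u → u=20. Stack: []
LOAD_FAST_LOAD_FAST u,u → push 20,20. Stack: [20, 20]
BINARY_OP // → 20 // 20 = 1. Stack: [1]
STORE_FAST u → u=1. Stack: []
LOAD_FAST i → push 1. Stack: [1]
LOAD_CONST → push 1. Stack: [1, 1]
BINARY_OP + → 1 + 1 = 2. Stack: [2]
STORE_FAST i → i=2. Stack: []
LOAD_FAST i → push 2. Stack: [2]
LOAD_CONST → push 2. Stack: [2, 2]
COMPARE_OP bool(<) → 2 vs 2 = False. Stack: [False]
POP_JUMP_IF_FALSE → pop False; jump. Stack: []
LOAD_FAST u → push 1. Stack: [1]
RETURN_VALUE → return 1.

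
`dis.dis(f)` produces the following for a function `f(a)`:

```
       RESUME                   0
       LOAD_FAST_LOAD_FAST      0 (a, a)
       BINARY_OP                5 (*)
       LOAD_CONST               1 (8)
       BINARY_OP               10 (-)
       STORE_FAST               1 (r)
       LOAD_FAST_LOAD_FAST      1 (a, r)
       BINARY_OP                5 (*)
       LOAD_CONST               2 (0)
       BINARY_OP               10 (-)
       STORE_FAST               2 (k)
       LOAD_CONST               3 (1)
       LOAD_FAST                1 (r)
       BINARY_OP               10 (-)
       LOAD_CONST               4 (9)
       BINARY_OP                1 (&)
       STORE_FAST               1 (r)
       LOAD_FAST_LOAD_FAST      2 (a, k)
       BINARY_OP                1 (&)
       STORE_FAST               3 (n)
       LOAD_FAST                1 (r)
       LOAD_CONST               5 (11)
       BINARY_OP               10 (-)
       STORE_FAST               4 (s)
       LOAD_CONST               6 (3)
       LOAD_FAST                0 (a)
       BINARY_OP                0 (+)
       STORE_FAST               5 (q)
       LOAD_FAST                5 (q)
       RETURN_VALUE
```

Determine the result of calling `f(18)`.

LOAD_FAST_LOAD_FAST a,a → push 18,18. Stack: [18, 18]
BINARY_OP * → 18 * 18 = 324. Stack: [324]
LOAD_CONST → push 8. Stack: [324, 8]
BINARY_OP - → 324 - 8 = 316. Stack: [316]
STORE_FAST r → r=316. Stack: []
LOAD_FAST_LOAD_FAST a,r → push 18,316. Stack: [18, 316]
BINARY_OP * → 18 * 316 = 5688. Stack: [5688]
LOAD_CONST → push 0. Stack: [5688, 0]
BINARY_OP - → 5688 - 0 = 5688. Stack: [5688]
STORE_FAST k → k=5688. Stack: []
LOAD_CONST → push 1. Stack: [1]
LOAD_FAST r → push 316. Stack: [1, 316]
BINARY_OP - → 1 - 316 = -315. Stack: [-315]
LOAD_CONST → push 9. Stack: [-315, 9]
BINARY_OP & → -315 & 9 = 1. Stack: [1]
STORE_FAST r → r=1. Stack: []
LOAD_FAST_LOAD_FAST a,k → push 18,5688. Stack: [18, 5688]
BINARY_OP & → 18 & 5688 = 16. Stack: [16]
STORE_FAST n → n=16. Stack: []
LOAD_FAST r → push 1. Stack: [1]
LOAD_CONST → push 11. Stack: [1, 11]
BINARY_OP - → 1 - 11 = -10. Stack: [-10]
STORE_FAST s → s=-10. Stack: []
LOAD_CONST → push 3. Stack: [3]
LOAD_FAST a → push 18. Stack: [3, 18]
BINARY_OP + → 3 + 18 = 21. Stack: [21]
STORE_FAST q → q=21. Stack: []
LOAD_FAST q → push 21. Stack: [21]
RETURN_VALUE → return 21.

21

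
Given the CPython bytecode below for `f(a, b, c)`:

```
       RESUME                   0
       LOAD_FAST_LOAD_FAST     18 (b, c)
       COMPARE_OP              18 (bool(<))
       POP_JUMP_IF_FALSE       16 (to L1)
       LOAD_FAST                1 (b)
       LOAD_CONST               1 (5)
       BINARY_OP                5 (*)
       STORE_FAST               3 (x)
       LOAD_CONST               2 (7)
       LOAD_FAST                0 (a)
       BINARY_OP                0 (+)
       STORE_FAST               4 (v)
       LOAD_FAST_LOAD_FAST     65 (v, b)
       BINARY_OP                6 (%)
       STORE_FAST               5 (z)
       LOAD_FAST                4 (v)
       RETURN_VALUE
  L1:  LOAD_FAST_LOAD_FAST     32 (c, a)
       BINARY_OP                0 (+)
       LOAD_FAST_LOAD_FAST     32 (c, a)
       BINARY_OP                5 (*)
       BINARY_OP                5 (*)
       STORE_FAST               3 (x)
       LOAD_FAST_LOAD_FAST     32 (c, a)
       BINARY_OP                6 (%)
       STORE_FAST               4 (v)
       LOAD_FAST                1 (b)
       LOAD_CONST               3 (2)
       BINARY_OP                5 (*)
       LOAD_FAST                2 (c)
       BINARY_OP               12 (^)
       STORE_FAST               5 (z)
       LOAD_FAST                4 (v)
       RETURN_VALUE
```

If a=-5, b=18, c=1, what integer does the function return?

LOAD_FAST_LOAD_FAST b,c → push 18,1. Stack: [18, 1]
COMPARE_OP bool(<) → 18 vs 1 = False. Stack: [False]
POP_JUMP_IF_FALSE → pop False; jump. Stack: []
LOAD_FAST_LOAD_FAST c,a → push 1,-5. Stack: [1, -5]
BINARY_OP + → 1 + -5 = -4. Stack: [-4]
LOAD_FAST_LOAD_FAST c,a → push 1,-5. Stack: [-4, 1, -5]
BINARY_OP * → 1 * -5 = -5. Stack: [-4, -5]
BINARY_OP * → -4 * -5 = 20. Stack: [20]
STORE_FAST x → x=20. Stack: []
LOAD_FAST_LOAD_FAST c,a → push 1,-5. Stack: [1, -5]
BINARY_OP % → 1 % -5 = -4. Stack: [-4]
STORE_FAST v → v=-4. Stack: []
LOAD_FAST b → push 18. Stack: [18]
LOAD_CONST → push 2. Stack: [18, 2]
BINARY_OP * → 18 * 2 = 36. Stack: [36]
LOAD_FAST c → push 1. Stack: [36, 1]
BINARY_OP ^ → 36 ^ 1 = 37. Stack: [37]
STORE_FAST z → z=37. Stack: []
LOAD_FAST v → push -4. Stack: [-4]
RETURN_VALUE → return -4.

-4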